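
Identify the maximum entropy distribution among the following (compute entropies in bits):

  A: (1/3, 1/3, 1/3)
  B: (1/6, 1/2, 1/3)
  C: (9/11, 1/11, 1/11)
A

For a discrete distribution over n outcomes, entropy is maximized by the uniform distribution.

Computing entropies:
H(A) = 1.5850 bits
H(B) = 1.4591 bits
H(C) = 0.8659 bits

The uniform distribution (where all probabilities equal 1/3) achieves the maximum entropy of log_2(3) = 1.5850 bits.

Distribution A has the highest entropy.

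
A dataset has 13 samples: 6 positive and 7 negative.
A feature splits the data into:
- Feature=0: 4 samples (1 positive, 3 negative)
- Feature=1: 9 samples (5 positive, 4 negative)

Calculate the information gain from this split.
0.0600 bits

Information Gain = H(Y) - H(Y|Feature)

Before split:
P(positive) = 6/13 = 0.4615
H(Y) = 0.9957 bits

After split:
Feature=0: H = 0.8113 bits (weight = 4/13)
Feature=1: H = 0.9911 bits (weight = 9/13)
H(Y|Feature) = (4/13)×0.8113 + (9/13)×0.9911 = 0.9358 bits

Information Gain = 0.9957 - 0.9358 = 0.0600 bits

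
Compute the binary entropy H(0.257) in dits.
0.2475 dits

The binary entropy function is:
H(p) = -p log(p) - (1-p) log(1-p)

H(0.257) = -0.257 × log_10(0.257) - 0.743 × log_10(0.743)
H(0.257) = 0.2475 dits

Note: Binary entropy is maximized at p=0.5 (H=1 bit) and minimized at p=0 or p=1 (H=0).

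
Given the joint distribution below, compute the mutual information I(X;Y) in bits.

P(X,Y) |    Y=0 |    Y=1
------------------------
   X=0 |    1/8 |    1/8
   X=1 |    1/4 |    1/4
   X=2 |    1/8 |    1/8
0.0000 bits

Mutual information: I(X;Y) = H(X) + H(Y) - H(X,Y)

Marginals:
P(X) = (1/4, 1/2, 1/4), H(X) = 1.5000 bits
P(Y) = (1/2, 1/2), H(Y) = 1.0000 bits

Joint entropy: H(X,Y) = 2.5000 bits

I(X;Y) = 1.5000 + 1.0000 - 2.5000 = 0.0000 bits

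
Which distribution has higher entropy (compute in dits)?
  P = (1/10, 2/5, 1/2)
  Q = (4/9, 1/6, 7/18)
Q

Computing entropies in dits:
H(P) = 0.4097
H(Q) = 0.4457

Distribution Q has higher entropy.

Intuition: The distribution closer to uniform (more spread out) has higher entropy.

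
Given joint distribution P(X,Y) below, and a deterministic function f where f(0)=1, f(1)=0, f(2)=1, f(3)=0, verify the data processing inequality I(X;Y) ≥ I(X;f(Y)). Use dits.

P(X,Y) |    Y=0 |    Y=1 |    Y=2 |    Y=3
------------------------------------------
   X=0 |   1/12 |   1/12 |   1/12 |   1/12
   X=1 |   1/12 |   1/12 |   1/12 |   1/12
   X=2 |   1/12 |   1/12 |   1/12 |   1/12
I(X;Y) = 0.0000, I(X;f(Y)) = 0.0000, inequality holds: 0.0000 ≥ 0.0000

Data Processing Inequality: For any Markov chain X → Y → Z, we have I(X;Y) ≥ I(X;Z).

Here Z = f(Y) is a deterministic function of Y, forming X → Y → Z.

Original I(X;Y) = 0.0000 dits

After applying f:
P(X,Z) where Z=f(Y):
- P(X,Z=0) = P(X,Y=1) + P(X,Y=3)
- P(X,Z=1) = P(X,Y=0) + P(X,Y=2)

I(X;Z) = I(X;f(Y)) = 0.0000 dits

Verification: 0.0000 ≥ 0.0000 ✓

Information cannot be created by processing; the function f can only lose information about X.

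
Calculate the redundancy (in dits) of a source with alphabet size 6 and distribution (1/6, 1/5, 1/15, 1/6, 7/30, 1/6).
0.0234 dits

Redundancy measures how far a source is from maximum entropy:
R = H_max - H(X)

Maximum entropy for 6 symbols: H_max = log_10(6) = 0.7782 dits
Actual entropy: H(X) = 0.7547 dits
Redundancy: R = 0.7782 - 0.7547 = 0.0234 dits

This redundancy represents potential for compression: the source could be compressed by 0.0234 dits per symbol.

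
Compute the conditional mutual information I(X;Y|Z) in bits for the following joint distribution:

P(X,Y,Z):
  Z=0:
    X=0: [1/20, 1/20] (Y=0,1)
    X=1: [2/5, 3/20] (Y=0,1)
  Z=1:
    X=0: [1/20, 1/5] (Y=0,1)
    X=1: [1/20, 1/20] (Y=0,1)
0.0355 bits

Conditional mutual information: I(X;Y|Z) = H(X|Z) + H(Y|Z) - H(X,Y|Z)

H(Z) = 0.9341
H(X,Z) = 1.6388 → H(X|Z) = 0.7047
H(Y,Z) = 1.8150 → H(Y|Z) = 0.8809
H(X,Y,Z) = 2.4842 → H(X,Y|Z) = 1.5501

I(X;Y|Z) = 0.7047 + 0.8809 - 1.5501 = 0.0355 bits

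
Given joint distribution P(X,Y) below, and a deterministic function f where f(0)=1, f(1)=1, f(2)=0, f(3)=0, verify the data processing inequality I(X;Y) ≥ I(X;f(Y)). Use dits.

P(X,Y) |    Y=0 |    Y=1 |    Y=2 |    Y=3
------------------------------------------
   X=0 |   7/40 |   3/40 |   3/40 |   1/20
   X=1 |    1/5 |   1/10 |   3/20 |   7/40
I(X;Y) = 0.0089, I(X;f(Y)) = 0.0073, inequality holds: 0.0089 ≥ 0.0073

Data Processing Inequality: For any Markov chain X → Y → Z, we have I(X;Y) ≥ I(X;Z).

Here Z = f(Y) is a deterministic function of Y, forming X → Y → Z.

Original I(X;Y) = 0.0089 dits

After applying f:
P(X,Z) where Z=f(Y):
- P(X,Z=0) = P(X,Y=2) + P(X,Y=3)
- P(X,Z=1) = P(X,Y=0) + P(X,Y=1)

I(X;Z) = I(X;f(Y)) = 0.0073 dits

Verification: 0.0089 ≥ 0.0073 ✓

Information cannot be created by processing; the function f can only lose information about X.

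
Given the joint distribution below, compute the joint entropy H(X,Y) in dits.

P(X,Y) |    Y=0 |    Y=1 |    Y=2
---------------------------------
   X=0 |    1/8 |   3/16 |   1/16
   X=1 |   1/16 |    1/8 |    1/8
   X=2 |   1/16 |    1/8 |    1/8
0.9265 dits

Joint entropy is H(X,Y) = -Σ_{x,y} p(x,y) log p(x,y).

Summing over all non-zero entries:
H(X,Y) = -[1/8·log_10(1/8) + 3/16·log_10(3/16) + 1/16·log_10(1/16) + 1/16·log_10(1/16) + 1/8·log_10(1/8) + 1/8·log_10(1/8) + 1/16·log_10(1/16) + 1/8·log_10(1/8) + 1/8·log_10(1/8)]
H(X,Y) = 0.9265 dits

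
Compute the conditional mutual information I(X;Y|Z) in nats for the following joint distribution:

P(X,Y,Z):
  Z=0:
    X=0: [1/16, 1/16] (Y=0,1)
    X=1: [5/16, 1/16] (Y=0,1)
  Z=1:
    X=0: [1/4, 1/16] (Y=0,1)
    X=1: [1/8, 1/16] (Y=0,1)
0.0310 nats

Conditional mutual information: I(X;Y|Z) = H(X|Z) + H(Y|Z) - H(X,Y|Z)

H(Z) = 0.6931
H(X,Z) = 1.3051 → H(X|Z) = 0.6119
H(Y,Z) = 1.2555 → H(Y|Z) = 0.5623
H(X,Y,Z) = 1.8364 → H(X,Y|Z) = 1.1433

I(X;Y|Z) = 0.6119 + 0.5623 - 1.1433 = 0.0310 nats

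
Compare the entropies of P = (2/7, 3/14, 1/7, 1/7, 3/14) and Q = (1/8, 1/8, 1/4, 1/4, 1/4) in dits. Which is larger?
P

Computing entropies in dits:
H(P) = 0.6836
H(Q) = 0.6773

Distribution P has higher entropy.

Intuition: The distribution closer to uniform (more spread out) has higher entropy.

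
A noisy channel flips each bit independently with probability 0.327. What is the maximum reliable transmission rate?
0.0882 bits

For a binary symmetric channel (BSC) with error probability p:
Capacity C = 1 - H(p) bits per symbol

where H(p) = -p log₂(p) - (1-p) log₂(1-p) is the binary entropy function.

H(0.327) = 0.9118 bits
C = 1 - 0.9118 = 0.0882 bits per symbol

This means we can reliably transmit up to 0.0882 bits of information per channel use.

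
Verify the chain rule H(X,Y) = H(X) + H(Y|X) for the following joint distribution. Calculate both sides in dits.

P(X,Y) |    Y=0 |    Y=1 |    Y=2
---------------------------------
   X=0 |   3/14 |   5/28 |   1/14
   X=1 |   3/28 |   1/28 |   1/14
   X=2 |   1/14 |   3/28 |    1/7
H(X,Y) = 0.9028, H(X) = 0.4565, H(Y|X) = 0.4463 (all in dits)

Chain rule: H(X,Y) = H(X) + H(Y|X)

Left side — joint entropy directly:
H(X,Y) = -Σ p(x,y) log p(x,y) = 0.9028 dits

Right side — compute H(Y|X) from the conditional distributions:
P(X) = (13/28, 3/14, 9/28), so H(X) = 0.4565 dits
H(Y|X) = Σ_x P(X=x) · H(Y|X=x):
  P(Y|X=0) = (6/13, 5/13, 2/13), H(Y|X=0) = 0.4396, weight P(X=0) = 13/28
  P(Y|X=1) = (1/2, 1/6, 1/3), H(Y|X=1) = 0.4392, weight P(X=1) = 3/14
  P(Y|X=2) = (2/9, 1/3, 4/9), H(Y|X=2) = 0.4607, weight P(X=2) = 9/28
H(Y|X) = 0.4463 dits

H(X) + H(Y|X) = 0.4565 + 0.4463 = 0.9028 dits

Both sides equal 0.9028 dits. ✓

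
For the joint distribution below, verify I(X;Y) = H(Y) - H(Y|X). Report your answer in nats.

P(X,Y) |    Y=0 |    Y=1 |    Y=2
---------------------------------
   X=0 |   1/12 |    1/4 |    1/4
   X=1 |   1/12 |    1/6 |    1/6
I(X;Y) = 0.0028 nats

Mutual information has multiple equivalent forms:
- I(X;Y) = H(X) - H(X|Y)
- I(X;Y) = H(Y) - H(Y|X)
- I(X;Y) = H(X) + H(Y) - H(X,Y)

Computing all quantities:
H(X) = 0.6792, H(Y) = 1.0282, H(X,Y) = 1.7046
H(X|Y) = 0.6764, H(Y|X) = 1.0254

Verification:
H(X) - H(X|Y) = 0.6792 - 0.6764 = 0.0028
H(Y) - H(Y|X) = 1.0282 - 1.0254 = 0.0028
H(X) + H(Y) - H(X,Y) = 0.6792 + 1.0282 - 1.7046 = 0.0028

All forms give I(X;Y) = 0.0028 nats. ✓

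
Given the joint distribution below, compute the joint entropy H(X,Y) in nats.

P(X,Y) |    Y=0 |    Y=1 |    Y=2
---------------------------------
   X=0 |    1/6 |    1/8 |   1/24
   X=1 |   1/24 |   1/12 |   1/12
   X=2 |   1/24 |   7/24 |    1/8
1.9893 nats

Joint entropy is H(X,Y) = -Σ_{x,y} p(x,y) log p(x,y).

Summing over all non-zero entries:
H(X,Y) = -[1/6·log_e(1/6) + 1/8·log_e(1/8) + 1/24·log_e(1/24) + 1/24·log_e(1/24) + 1/12·log_e(1/12) + 1/12·log_e(1/12) + 1/24·log_e(1/24) + 7/24·log_e(7/24) + 1/8·log_e(1/8)]
H(X,Y) = 1.9893 nats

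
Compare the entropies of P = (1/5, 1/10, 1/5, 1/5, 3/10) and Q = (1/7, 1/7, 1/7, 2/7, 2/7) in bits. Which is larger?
P

Computing entropies in bits:
H(P) = 2.2464
H(Q) = 2.2359

Distribution P has higher entropy.

Intuition: The distribution closer to uniform (more spread out) has higher entropy.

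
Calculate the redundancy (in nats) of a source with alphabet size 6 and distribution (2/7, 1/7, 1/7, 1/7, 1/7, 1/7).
0.0439 nats

Redundancy measures how far a source is from maximum entropy:
R = H_max - H(X)

Maximum entropy for 6 symbols: H_max = log_e(6) = 1.7918 nats
Actual entropy: H(X) = 1.7479 nats
Redundancy: R = 1.7918 - 1.7479 = 0.0439 nats

This redundancy represents potential for compression: the source could be compressed by 0.0439 nats per symbol.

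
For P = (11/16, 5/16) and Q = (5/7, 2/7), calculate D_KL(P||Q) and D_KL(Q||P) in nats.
D_KL(P||Q) = 0.0017, D_KL(Q||P) = 0.0017

KL divergence is not symmetric: D_KL(P||Q) ≠ D_KL(Q||P) in general.

D_KL(P||Q) = 0.0017 nats
D_KL(Q||P) = 0.0017 nats

In this case they happen to be equal (to 4 decimal places).

This asymmetry is why KL divergence is not a true distance metric.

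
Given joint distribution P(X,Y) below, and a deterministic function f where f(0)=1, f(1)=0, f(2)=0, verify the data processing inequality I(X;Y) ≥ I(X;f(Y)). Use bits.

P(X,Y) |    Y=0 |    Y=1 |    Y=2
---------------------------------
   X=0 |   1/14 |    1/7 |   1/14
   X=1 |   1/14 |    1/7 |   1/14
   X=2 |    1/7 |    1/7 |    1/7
I(X;Y) = 0.0202, I(X;f(Y)) = 0.0060, inequality holds: 0.0202 ≥ 0.0060

Data Processing Inequality: For any Markov chain X → Y → Z, we have I(X;Y) ≥ I(X;Z).

Here Z = f(Y) is a deterministic function of Y, forming X → Y → Z.

Original I(X;Y) = 0.0202 bits

After applying f:
P(X,Z) where Z=f(Y):
- P(X,Z=0) = P(X,Y=1) + P(X,Y=2)
- P(X,Z=1) = P(X,Y=0)

I(X;Z) = I(X;f(Y)) = 0.0060 bits

Verification: 0.0202 ≥ 0.0060 ✓

Information cannot be created by processing; the function f can only lose information about X.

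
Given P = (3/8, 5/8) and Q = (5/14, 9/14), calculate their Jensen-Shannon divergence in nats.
0.0002 nats

Jensen-Shannon divergence is:
JSD(P||Q) = 0.5 × D_KL(P||M) + 0.5 × D_KL(Q||M)
where M = 0.5 × (P + Q) is the mixture distribution.

M = 0.5 × (3/8, 5/8) + 0.5 × (5/14, 9/14) = (0.366071, 0.633929)

D_KL(P||M) = 0.0002 nats
D_KL(Q||M) = 0.0002 nats

JSD(P||Q) = 0.5 × 0.0002 + 0.5 × 0.0002 = 0.0002 nats

Unlike KL divergence, JSD is symmetric and bounded: 0 ≤ JSD ≤ log(2).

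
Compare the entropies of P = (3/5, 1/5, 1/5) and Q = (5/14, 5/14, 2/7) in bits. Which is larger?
Q

Computing entropies in bits:
H(P) = 1.3710
H(Q) = 1.5774

Distribution Q has higher entropy.

Intuition: The distribution closer to uniform (more spread out) has higher entropy.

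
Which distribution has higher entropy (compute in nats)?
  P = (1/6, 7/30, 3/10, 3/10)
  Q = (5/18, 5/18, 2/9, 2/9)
Q

Computing entropies in nats:
H(P) = 1.3606
H(Q) = 1.3801

Distribution Q has higher entropy.

Intuition: The distribution closer to uniform (more spread out) has higher entropy.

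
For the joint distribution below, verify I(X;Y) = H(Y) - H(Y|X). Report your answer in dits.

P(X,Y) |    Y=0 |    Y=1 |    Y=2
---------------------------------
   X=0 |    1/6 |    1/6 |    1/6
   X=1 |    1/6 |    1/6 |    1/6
I(X;Y) = 0.0000 dits

Mutual information has multiple equivalent forms:
- I(X;Y) = H(X) - H(X|Y)
- I(X;Y) = H(Y) - H(Y|X)
- I(X;Y) = H(X) + H(Y) - H(X,Y)

Computing all quantities:
H(X) = 0.3010, H(Y) = 0.4771, H(X,Y) = 0.7782
H(X|Y) = 0.3010, H(Y|X) = 0.4771

Verification:
H(X) - H(X|Y) = 0.3010 - 0.3010 = 0.0000
H(Y) - H(Y|X) = 0.4771 - 0.4771 = 0.0000
H(X) + H(Y) - H(X,Y) = 0.3010 + 0.4771 - 0.7782 = 0.0000

All forms give I(X;Y) = 0.0000 dits. ✓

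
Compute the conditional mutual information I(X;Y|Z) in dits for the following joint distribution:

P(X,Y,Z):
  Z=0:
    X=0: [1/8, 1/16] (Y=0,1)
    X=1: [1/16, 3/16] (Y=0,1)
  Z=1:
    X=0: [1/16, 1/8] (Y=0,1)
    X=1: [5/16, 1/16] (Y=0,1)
0.0472 dits

Conditional mutual information: I(X;Y|Z) = H(X|Z) + H(Y|Z) - H(X,Y|Z)

H(Z) = 0.2976
H(X,Z) = 0.5829 → H(X|Z) = 0.2852
H(Y,Z) = 0.5829 → H(Y|Z) = 0.2852
H(X,Y,Z) = 0.8210 → H(X,Y|Z) = 0.5233

I(X;Y|Z) = 0.2852 + 0.2852 - 0.5233 = 0.0472 dits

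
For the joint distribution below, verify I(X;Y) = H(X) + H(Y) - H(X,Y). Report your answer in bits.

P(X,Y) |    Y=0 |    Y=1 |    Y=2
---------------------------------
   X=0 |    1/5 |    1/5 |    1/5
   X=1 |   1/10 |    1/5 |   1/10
I(X;Y) = 0.0200 bits

Mutual information has multiple equivalent forms:
- I(X;Y) = H(X) - H(X|Y)
- I(X;Y) = H(Y) - H(Y|X)
- I(X;Y) = H(X) + H(Y) - H(X,Y)

Computing all quantities:
H(X) = 0.9710, H(Y) = 1.5710, H(X,Y) = 2.5219
H(X|Y) = 0.9510, H(Y|X) = 1.5510

Verification:
H(X) - H(X|Y) = 0.9710 - 0.9510 = 0.0200
H(Y) - H(Y|X) = 1.5710 - 1.5510 = 0.0200
H(X) + H(Y) - H(X,Y) = 0.9710 + 1.5710 - 2.5219 = 0.0200

All forms give I(X;Y) = 0.0200 bits. ✓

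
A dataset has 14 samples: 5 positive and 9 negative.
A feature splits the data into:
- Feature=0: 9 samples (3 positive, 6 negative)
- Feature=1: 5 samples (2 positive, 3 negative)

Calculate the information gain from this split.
0.0032 bits

Information Gain = H(Y) - H(Y|Feature)

Before split:
P(positive) = 5/14 = 0.3571
H(Y) = 0.9403 bits

After split:
Feature=0: H = 0.9183 bits (weight = 9/14)
Feature=1: H = 0.9710 bits (weight = 5/14)
H(Y|Feature) = (9/14)×0.9183 + (5/14)×0.9710 = 0.9371 bits

Information Gain = 0.9403 - 0.9371 = 0.0032 bits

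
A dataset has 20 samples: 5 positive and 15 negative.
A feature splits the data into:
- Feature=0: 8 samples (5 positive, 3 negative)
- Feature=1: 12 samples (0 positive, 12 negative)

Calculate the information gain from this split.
0.4295 bits

Information Gain = H(Y) - H(Y|Feature)

Before split:
P(positive) = 5/20 = 0.2500
H(Y) = 0.8113 bits

After split:
Feature=0: H = 0.9544 bits (weight = 8/20)
Feature=1: H = 0.0000 bits (weight = 12/20)
H(Y|Feature) = (8/20)×0.9544 + (12/20)×0.0000 = 0.3818 bits

Information Gain = 0.8113 - 0.3818 = 0.4295 bits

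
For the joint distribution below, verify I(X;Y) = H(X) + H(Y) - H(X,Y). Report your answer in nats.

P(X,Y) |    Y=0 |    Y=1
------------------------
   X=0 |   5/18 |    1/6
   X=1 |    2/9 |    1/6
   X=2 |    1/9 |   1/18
I(X;Y) = 0.0026 nats

Mutual information has multiple equivalent forms:
- I(X;Y) = H(X) - H(X|Y)
- I(X;Y) = H(Y) - H(Y|X)
- I(X;Y) = H(X) + H(Y) - H(X,Y)

Computing all quantities:
H(X) = 1.0263, H(Y) = 0.6682, H(X,Y) = 1.6920
H(X|Y) = 1.0238, H(Y|X) = 0.6657

Verification:
H(X) - H(X|Y) = 1.0263 - 1.0238 = 0.0026
H(Y) - H(Y|X) = 0.6682 - 0.6657 = 0.0026
H(X) + H(Y) - H(X,Y) = 1.0263 + 0.6682 - 1.6920 = 0.0026

All forms give I(X;Y) = 0.0026 nats. ✓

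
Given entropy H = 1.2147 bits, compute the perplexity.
2.3209

Perplexity is 2^H (or exp(H) for natural log).

H = 1.2147 bits
Perplexity = 2^1.2147 = 2.3209

Interpretation: The model's uncertainty is equivalent to choosing uniformly among 2.3 options.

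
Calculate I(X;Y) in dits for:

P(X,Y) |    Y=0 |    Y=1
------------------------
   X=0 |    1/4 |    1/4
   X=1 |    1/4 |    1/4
0.0000 dits

Mutual information: I(X;Y) = H(X) + H(Y) - H(X,Y)

Marginals:
P(X) = (1/2, 1/2), H(X) = 0.3010 dits
P(Y) = (1/2, 1/2), H(Y) = 0.3010 dits

Joint entropy: H(X,Y) = 0.6021 dits

I(X;Y) = 0.3010 + 0.3010 - 0.6021 = 0.0000 dits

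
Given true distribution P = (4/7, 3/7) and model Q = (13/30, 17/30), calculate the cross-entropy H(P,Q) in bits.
1.0406 bits

Cross-entropy: H(P,Q) = -Σ p(x) log q(x)

Alternatively: H(P,Q) = H(P) + D_KL(P||Q)
H(P) = 0.9852 bits
D_KL(P||Q) = 0.0554 bits

H(P,Q) = 0.9852 + 0.0554 = 1.0406 bits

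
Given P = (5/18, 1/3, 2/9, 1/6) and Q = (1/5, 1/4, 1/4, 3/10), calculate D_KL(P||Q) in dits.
0.0274 dits

KL divergence: D_KL(P||Q) = Σ p(x) log(p(x)/q(x))

Computing term by term:
  x=0: 5/18 × log_10[(5/18)/(1/5)] = 5/18 × 0.1427 = 0.0396
  x=1: 1/3 × log_10[(1/3)/(1/4)] = 1/3 × 0.1249 = 0.0416
  x=2: 2/9 × log_10[(2/9)/(1/4)] = 2/9 × -0.0512 = -0.0114
  x=3: 1/6 × log_10[(1/6)/(3/10)] = 1/6 × -0.2553 = -0.0425

D_KL(P||Q) = 0.0274 dits

Note: KL divergence is always non-negative and equals 0 iff P = Q.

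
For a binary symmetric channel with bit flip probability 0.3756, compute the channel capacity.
0.0451 bits

For a binary symmetric channel (BSC) with error probability p:
Capacity C = 1 - H(p) bits per symbol

where H(p) = -p log₂(p) - (1-p) log₂(1-p) is the binary entropy function.

H(0.3756) = 0.9549 bits
C = 1 - 0.9549 = 0.0451 bits per symbol

This means we can reliably transmit up to 0.0451 bits of information per channel use.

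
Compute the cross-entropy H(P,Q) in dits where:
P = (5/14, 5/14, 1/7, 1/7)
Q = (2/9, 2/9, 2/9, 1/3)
0.6281 dits

Cross-entropy: H(P,Q) = -Σ p(x) log q(x)

Alternatively: H(P,Q) = H(P) + D_KL(P||Q)
H(P) = 0.5609 dits
D_KL(P||Q) = 0.0672 dits

H(P,Q) = 0.5609 + 0.0672 = 0.6281 dits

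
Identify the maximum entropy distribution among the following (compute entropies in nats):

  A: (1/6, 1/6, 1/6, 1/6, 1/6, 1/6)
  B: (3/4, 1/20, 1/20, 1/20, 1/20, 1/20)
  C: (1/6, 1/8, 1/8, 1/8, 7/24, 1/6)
A

For a discrete distribution over n outcomes, entropy is maximized by the uniform distribution.

Computing entropies:
H(A) = 1.7918 nats
H(B) = 0.9647 nats
H(C) = 1.7364 nats

The uniform distribution (where all probabilities equal 1/6) achieves the maximum entropy of log_e(6) = 1.7918 nats.

Distribution A has the highest entropy.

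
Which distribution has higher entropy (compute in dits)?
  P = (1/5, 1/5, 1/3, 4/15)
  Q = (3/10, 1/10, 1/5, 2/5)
P

Computing entropies in dits:
H(P) = 0.5917
H(Q) = 0.5558

Distribution P has higher entropy.

Intuition: The distribution closer to uniform (more spread out) has higher entropy.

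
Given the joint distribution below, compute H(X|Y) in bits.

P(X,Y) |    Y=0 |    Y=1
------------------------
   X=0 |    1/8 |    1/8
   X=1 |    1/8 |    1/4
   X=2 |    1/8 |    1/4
1.5456 bits

Using the chain rule: H(X|Y) = H(X,Y) - H(Y)

First, compute H(X,Y) = 2.5000 bits

Marginal P(Y) = (3/8, 5/8)
H(Y) = 0.9544 bits

H(X|Y) = H(X,Y) - H(Y) = 2.5000 - 0.9544 = 1.5456 bits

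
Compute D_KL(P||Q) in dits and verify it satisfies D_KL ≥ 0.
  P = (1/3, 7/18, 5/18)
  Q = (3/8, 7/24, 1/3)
0.0095 dits

KL divergence satisfies the Gibbs inequality: D_KL(P||Q) ≥ 0 for all distributions P, Q.

D_KL(P||Q) = Σ p(x) log(p(x)/q(x))
Term by term:
  x=0: 1/3 × log_10[(1/3)/(3/8)] = -0.0171
  x=1: 7/18 × log_10[(7/18)/(7/24)] = 0.0486
  x=2: 5/18 × log_10[(5/18)/(1/3)] = -0.0220
D_KL(P||Q) = 0.0095 dits

D_KL(P||Q) = 0.0095 ≥ 0 ✓

This non-negativity is a fundamental property: relative entropy cannot be negative because it measures how different Q is from P.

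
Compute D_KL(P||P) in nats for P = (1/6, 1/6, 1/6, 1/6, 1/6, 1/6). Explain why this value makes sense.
0.0000 nats

KL divergence satisfies the Gibbs inequality: D_KL(P||Q) ≥ 0 for all distributions P, Q.

D_KL(P||Q) = Σ p(x) log(p(x)/q(x))
Each term is p(x) × log_e(p(x)/p(x)) = p(x) × log_e(1) = 0, so the sum is 0.
D_KL(P||Q) = 0.0000 nats

When P = Q, the KL divergence is exactly 0, as there is no 'divergence' between identical distributions.

This non-negativity is a fundamental property: relative entropy cannot be negative because it measures how different Q is from P.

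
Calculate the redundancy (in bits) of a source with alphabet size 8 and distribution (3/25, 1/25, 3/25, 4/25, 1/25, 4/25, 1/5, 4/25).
0.1609 bits

Redundancy measures how far a source is from maximum entropy:
R = H_max - H(X)

Maximum entropy for 8 symbols: H_max = log_2(8) = 3.0000 bits
Actual entropy: H(X) = 2.8391 bits
Redundancy: R = 3.0000 - 2.8391 = 0.1609 bits

This redundancy represents potential for compression: the source could be compressed by 0.1609 bits per symbol.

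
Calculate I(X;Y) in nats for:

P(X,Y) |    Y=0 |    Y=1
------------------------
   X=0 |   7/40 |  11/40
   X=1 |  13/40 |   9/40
0.0203 nats

Mutual information: I(X;Y) = H(X) + H(Y) - H(X,Y)

Marginals:
P(X) = (9/20, 11/20), H(X) = 0.6881 nats
P(Y) = (1/2, 1/2), H(Y) = 0.6931 nats

Joint entropy: H(X,Y) = 1.3609 nats

I(X;Y) = 0.6881 + 0.6931 - 1.3609 = 0.0203 nats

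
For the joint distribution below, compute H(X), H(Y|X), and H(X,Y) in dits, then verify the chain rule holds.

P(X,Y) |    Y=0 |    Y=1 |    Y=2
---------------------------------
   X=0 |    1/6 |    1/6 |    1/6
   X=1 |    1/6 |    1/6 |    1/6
H(X,Y) = 0.7782, H(X) = 0.3010, H(Y|X) = 0.4771 (all in dits)

Chain rule: H(X,Y) = H(X) + H(Y|X)

Left side — joint entropy directly:
H(X,Y) = -Σ p(x,y) log p(x,y) = 0.7782 dits

Right side — compute H(Y|X) from the conditional distributions:
P(X) = (1/2, 1/2), so H(X) = 0.3010 dits
H(Y|X) = Σ_x P(X=x) · H(Y|X=x):
  P(Y|X=0) = (1/3, 1/3, 1/3), H(Y|X=0) = 0.4771, weight P(X=0) = 1/2
  P(Y|X=1) = (1/3, 1/3, 1/3), H(Y|X=1) = 0.4771, weight P(X=1) = 1/2
H(Y|X) = 0.4771 dits

H(X) + H(Y|X) = 0.3010 + 0.4771 = 0.7782 dits

Both sides equal 0.7782 dits. ✓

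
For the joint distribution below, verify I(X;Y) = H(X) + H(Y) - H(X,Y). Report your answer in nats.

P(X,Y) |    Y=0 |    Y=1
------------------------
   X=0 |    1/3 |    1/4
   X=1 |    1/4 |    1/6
I(X;Y) = 0.0004 nats

Mutual information has multiple equivalent forms:
- I(X;Y) = H(X) - H(X|Y)
- I(X;Y) = H(Y) - H(Y|X)
- I(X;Y) = H(X) + H(Y) - H(X,Y)

Computing all quantities:
H(X) = 0.6792, H(Y) = 0.6792, H(X,Y) = 1.3580
H(X|Y) = 0.6788, H(Y|X) = 0.6788

Verification:
H(X) - H(X|Y) = 0.6792 - 0.6788 = 0.0004
H(Y) - H(Y|X) = 0.6792 - 0.6788 = 0.0004
H(X) + H(Y) - H(X,Y) = 0.6792 + 0.6792 - 1.3580 = 0.0004

All forms give I(X;Y) = 0.0004 nats. ✓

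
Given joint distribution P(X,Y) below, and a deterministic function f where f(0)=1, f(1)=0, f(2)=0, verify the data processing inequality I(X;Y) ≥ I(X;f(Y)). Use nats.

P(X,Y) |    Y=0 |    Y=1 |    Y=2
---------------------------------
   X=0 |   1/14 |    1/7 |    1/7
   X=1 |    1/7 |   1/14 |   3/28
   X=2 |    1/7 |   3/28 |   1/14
I(X;Y) = 0.0386, I(X;f(Y)) = 0.0314, inequality holds: 0.0386 ≥ 0.0314

Data Processing Inequality: For any Markov chain X → Y → Z, we have I(X;Y) ≥ I(X;Z).

Here Z = f(Y) is a deterministic function of Y, forming X → Y → Z.

Original I(X;Y) = 0.0386 nats

After applying f:
P(X,Z) where Z=f(Y):
- P(X,Z=0) = P(X,Y=1) + P(X,Y=2)
- P(X,Z=1) = P(X,Y=0)

I(X;Z) = I(X;f(Y)) = 0.0314 nats

Verification: 0.0386 ≥ 0.0314 ✓

Information cannot be created by processing; the function f can only lose information about X.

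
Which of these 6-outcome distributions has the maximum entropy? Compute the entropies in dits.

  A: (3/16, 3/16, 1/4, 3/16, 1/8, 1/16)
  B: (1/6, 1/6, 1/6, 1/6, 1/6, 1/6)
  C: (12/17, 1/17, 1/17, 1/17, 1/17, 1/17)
B

For a discrete distribution over n outcomes, entropy is maximized by the uniform distribution.

Computing entropies:
H(A) = 0.7476 dits
H(B) = 0.7782 dits
H(C) = 0.4687 dits

The uniform distribution (where all probabilities equal 1/6) achieves the maximum entropy of log_10(6) = 0.7782 dits.

Distribution B has the highest entropy.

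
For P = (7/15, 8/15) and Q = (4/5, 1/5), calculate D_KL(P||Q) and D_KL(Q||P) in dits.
D_KL(P||Q) = 0.1179, D_KL(Q||P) = 0.1021

KL divergence is not symmetric: D_KL(P||Q) ≠ D_KL(Q||P) in general.

D_KL(P||Q) = 0.1179 dits
D_KL(Q||P) = 0.1021 dits

No, they are not equal!

This asymmetry is why KL divergence is not a true distance metric.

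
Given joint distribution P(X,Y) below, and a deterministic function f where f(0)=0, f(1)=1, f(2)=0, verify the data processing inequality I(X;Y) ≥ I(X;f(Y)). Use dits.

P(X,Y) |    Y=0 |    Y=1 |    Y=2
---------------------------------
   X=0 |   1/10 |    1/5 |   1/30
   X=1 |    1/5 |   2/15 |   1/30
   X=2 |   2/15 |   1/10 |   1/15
I(X;Y) = 0.0173, I(X;f(Y)) = 0.0124, inequality holds: 0.0173 ≥ 0.0124

Data Processing Inequality: For any Markov chain X → Y → Z, we have I(X;Y) ≥ I(X;Z).

Here Z = f(Y) is a deterministic function of Y, forming X → Y → Z.

Original I(X;Y) = 0.0173 dits

After applying f:
P(X,Z) where Z=f(Y):
- P(X,Z=0) = P(X,Y=0) + P(X,Y=2)
- P(X,Z=1) = P(X,Y=1)

I(X;Z) = I(X;f(Y)) = 0.0124 dits

Verification: 0.0173 ≥ 0.0124 ✓

Information cannot be created by processing; the function f can only lose information about X.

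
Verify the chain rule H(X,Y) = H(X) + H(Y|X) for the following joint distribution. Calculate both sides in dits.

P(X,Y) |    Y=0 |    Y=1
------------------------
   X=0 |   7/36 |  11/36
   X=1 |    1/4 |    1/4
H(X,Y) = 0.5967, H(X) = 0.3010, H(Y|X) = 0.2956 (all in dits)

Chain rule: H(X,Y) = H(X) + H(Y|X)

Left side — joint entropy directly:
H(X,Y) = -Σ p(x,y) log p(x,y) = 0.5967 dits

Right side — compute H(Y|X) from the conditional distributions:
P(X) = (1/2, 1/2), so H(X) = 0.3010 dits
H(Y|X) = Σ_x P(X=x) · H(Y|X=x):
  P(Y|X=0) = (7/18, 11/18), H(Y|X=0) = 0.2902, weight P(X=0) = 1/2
  P(Y|X=1) = (1/2, 1/2), H(Y|X=1) = 0.3010, weight P(X=1) = 1/2
H(Y|X) = 0.2956 dits

H(X) + H(Y|X) = 0.3010 + 0.2956 = 0.5967 dits

Both sides equal 0.5967 dits. ✓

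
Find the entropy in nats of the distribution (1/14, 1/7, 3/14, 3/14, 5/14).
1.4944 nats

Shannon entropy is H(X) = -Σ p(x) log p(x).

For P = (1/14, 1/7, 3/14, 3/14, 5/14):
H = -1/14 × log_e(1/14) -1/7 × log_e(1/7) -3/14 × log_e(3/14) -3/14 × log_e(3/14) -5/14 × log_e(5/14)
H = 1.4944 nats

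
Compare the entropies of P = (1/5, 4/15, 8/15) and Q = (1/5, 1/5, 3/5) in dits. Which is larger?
P

Computing entropies in dits:
H(P) = 0.4385
H(Q) = 0.4127

Distribution P has higher entropy.

Intuition: The distribution closer to uniform (more spread out) has higher entropy.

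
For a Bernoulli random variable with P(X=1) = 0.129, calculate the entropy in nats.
0.3845 nats

The binary entropy function is:
H(p) = -p log(p) - (1-p) log(1-p)

H(0.129) = -0.129 × log_e(0.129) - 0.871 × log_e(0.871)
H(0.129) = 0.3845 nats

Note: Binary entropy is maximized at p=0.5 (H=1 bit) and minimized at p=0 or p=1 (H=0).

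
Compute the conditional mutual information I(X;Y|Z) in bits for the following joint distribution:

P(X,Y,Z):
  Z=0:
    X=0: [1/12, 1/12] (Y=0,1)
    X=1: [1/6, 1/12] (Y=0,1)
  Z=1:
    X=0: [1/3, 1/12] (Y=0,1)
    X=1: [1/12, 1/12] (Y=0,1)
0.0443 bits

Conditional mutual information: I(X;Y|Z) = H(X|Z) + H(Y|Z) - H(X,Y|Z)

H(Z) = 0.9799
H(X,Z) = 1.8879 → H(X|Z) = 0.9080
H(Y,Z) = 1.8879 → H(Y|Z) = 0.9080
H(X,Y,Z) = 2.7516 → H(X,Y|Z) = 1.7718

I(X;Y|Z) = 0.9080 + 0.9080 - 1.7718 = 0.0443 bits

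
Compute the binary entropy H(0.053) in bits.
0.2990 bits

The binary entropy function is:
H(p) = -p log(p) - (1-p) log(1-p)

H(0.053) = -0.053 × log_2(0.053) - 0.947 × log_2(0.947)
H(0.053) = 0.2990 bits

Note: Binary entropy is maximized at p=0.5 (H=1 bit) and minimized at p=0 or p=1 (H=0).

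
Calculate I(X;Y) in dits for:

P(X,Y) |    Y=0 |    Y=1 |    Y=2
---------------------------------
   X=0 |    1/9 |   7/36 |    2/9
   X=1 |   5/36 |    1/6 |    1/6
0.0022 dits

Mutual information: I(X;Y) = H(X) + H(Y) - H(X,Y)

Marginals:
P(X) = (19/36, 17/36), H(X) = 0.3004 dits
P(Y) = (1/4, 13/36, 7/18), H(Y) = 0.4698 dits

Joint entropy: H(X,Y) = 0.7679 dits

I(X;Y) = 0.3004 + 0.4698 - 0.7679 = 0.0022 dits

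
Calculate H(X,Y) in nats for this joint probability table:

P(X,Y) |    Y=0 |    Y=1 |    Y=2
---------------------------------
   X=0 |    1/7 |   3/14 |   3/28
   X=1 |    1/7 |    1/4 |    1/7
1.7499 nats

Joint entropy is H(X,Y) = -Σ_{x,y} p(x,y) log p(x,y).

Summing over all non-zero entries:
H(X,Y) = -[1/7·log_e(1/7) + 3/14·log_e(3/14) + 3/28·log_e(3/28) + 1/7·log_e(1/7) + 1/4·log_e(1/4) + 1/7·log_e(1/7)]
H(X,Y) = 1.7499 nats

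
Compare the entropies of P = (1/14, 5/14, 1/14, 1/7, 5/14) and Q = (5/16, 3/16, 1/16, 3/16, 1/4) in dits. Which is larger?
Q

Computing entropies in dits:
H(P) = 0.6039
H(Q) = 0.6563

Distribution Q has higher entropy.

Intuition: The distribution closer to uniform (more spread out) has higher entropy.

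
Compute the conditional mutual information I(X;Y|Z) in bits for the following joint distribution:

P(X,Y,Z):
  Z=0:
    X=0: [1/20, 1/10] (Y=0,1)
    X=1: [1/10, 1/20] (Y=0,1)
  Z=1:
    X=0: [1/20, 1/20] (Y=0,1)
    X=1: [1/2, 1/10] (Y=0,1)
0.0592 bits

Conditional mutual information: I(X;Y|Z) = H(X|Z) + H(Y|Z) - H(X,Y|Z)

H(Z) = 0.8813
H(X,Z) = 1.5955 → H(X|Z) = 0.7142
H(Y,Z) = 1.7060 → H(Y|Z) = 0.8247
H(X,Y,Z) = 2.3610 → H(X,Y|Z) = 1.4797

I(X;Y|Z) = 0.7142 + 0.8247 - 1.4797 = 0.0592 bits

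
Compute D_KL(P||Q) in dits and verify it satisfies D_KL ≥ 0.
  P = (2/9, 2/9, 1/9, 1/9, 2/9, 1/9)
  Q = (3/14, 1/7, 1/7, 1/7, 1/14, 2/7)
0.0859 dits

KL divergence satisfies the Gibbs inequality: D_KL(P||Q) ≥ 0 for all distributions P, Q.

D_KL(P||Q) = Σ p(x) log(p(x)/q(x))
Term by term:
  x=0: 2/9 × log_10[(2/9)/(3/14)] = 0.0035
  x=1: 2/9 × log_10[(2/9)/(1/7)] = 0.0426
  x=2: 1/9 × log_10[(1/9)/(1/7)] = -0.0121
  x=3: 1/9 × log_10[(1/9)/(1/7)] = -0.0121
  x=4: 2/9 × log_10[(2/9)/(1/14)] = 0.1095
  x=5: 1/9 × log_10[(1/9)/(2/7)] = -0.0456
D_KL(P||Q) = 0.0859 dits

D_KL(P||Q) = 0.0859 ≥ 0 ✓

This non-negativity is a fundamental property: relative entropy cannot be negative because it measures how different Q is from P.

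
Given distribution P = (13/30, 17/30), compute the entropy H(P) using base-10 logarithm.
0.2972 dits

Shannon entropy is H(X) = -Σ p(x) log p(x).

For P = (13/30, 17/30):
H = -13/30 × log_10(13/30) -17/30 × log_10(17/30)
H = 0.2972 dits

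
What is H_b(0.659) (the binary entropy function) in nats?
0.6417 nats

The binary entropy function is:
H(p) = -p log(p) - (1-p) log(1-p)

H(0.659) = -0.659 × log_e(0.659) - 0.341 × log_e(0.341)
H(0.659) = 0.6417 nats

Note: Binary entropy is maximized at p=0.5 (H=1 bit) and minimized at p=0 or p=1 (H=0).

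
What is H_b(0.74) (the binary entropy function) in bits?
0.8267 bits

The binary entropy function is:
H(p) = -p log(p) - (1-p) log(1-p)

H(0.74) = -0.74 × log_2(0.74) - 0.26 × log_2(0.26)
H(0.74) = 0.8267 bits

Note: Binary entropy is maximized at p=0.5 (H=1 bit) and minimized at p=0 or p=1 (H=0).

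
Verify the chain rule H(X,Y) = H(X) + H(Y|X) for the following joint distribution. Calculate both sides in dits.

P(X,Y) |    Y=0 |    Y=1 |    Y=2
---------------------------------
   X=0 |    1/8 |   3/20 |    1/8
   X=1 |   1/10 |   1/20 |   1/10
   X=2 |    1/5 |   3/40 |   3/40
H(X,Y) = 0.9229, H(X) = 0.4693, H(Y|X) = 0.4537 (all in dits)

Chain rule: H(X,Y) = H(X) + H(Y|X)

Left side — joint entropy directly:
H(X,Y) = -Σ p(x,y) log p(x,y) = 0.9229 dits

Right side — compute H(Y|X) from the conditional distributions:
P(X) = (2/5, 1/4, 7/20), so H(X) = 0.4693 dits
H(Y|X) = Σ_x P(X=x) · H(Y|X=x):
  P(Y|X=0) = (5/16, 3/8, 5/16), H(Y|X=0) = 0.4755, weight P(X=0) = 2/5
  P(Y|X=1) = (2/5, 1/5, 2/5), H(Y|X=1) = 0.4581, weight P(X=1) = 1/4
  P(Y|X=2) = (4/7, 3/14, 3/14), H(Y|X=2) = 0.4256, weight P(X=2) = 7/20
H(Y|X) = 0.4537 dits

H(X) + H(Y|X) = 0.4693 + 0.4537 = 0.9229 dits

Both sides equal 0.9229 dits. ✓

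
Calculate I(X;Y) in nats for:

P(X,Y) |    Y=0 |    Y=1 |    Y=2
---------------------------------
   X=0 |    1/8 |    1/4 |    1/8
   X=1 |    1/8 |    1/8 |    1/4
0.0425 nats

Mutual information: I(X;Y) = H(X) + H(Y) - H(X,Y)

Marginals:
P(X) = (1/2, 1/2), H(X) = 0.6931 nats
P(Y) = (1/4, 3/8, 3/8), H(Y) = 1.0822 nats

Joint entropy: H(X,Y) = 1.7329 nats

I(X;Y) = 0.6931 + 1.0822 - 1.7329 = 0.0425 nats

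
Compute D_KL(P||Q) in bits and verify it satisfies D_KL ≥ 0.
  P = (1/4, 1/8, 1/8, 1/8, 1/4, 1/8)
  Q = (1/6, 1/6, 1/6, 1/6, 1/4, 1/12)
0.0637 bits

KL divergence satisfies the Gibbs inequality: D_KL(P||Q) ≥ 0 for all distributions P, Q.

D_KL(P||Q) = Σ p(x) log(p(x)/q(x))
Term by term:
  x=0: 1/4 × log_2[(1/4)/(1/6)] = 0.1462
  x=1: 1/8 × log_2[(1/8)/(1/6)] = -0.0519
  x=2: 1/8 × log_2[(1/8)/(1/6)] = -0.0519
  x=3: 1/8 × log_2[(1/8)/(1/6)] = -0.0519
  x=4: 1/4 × log_2[(1/4)/(1/4)] = 0.0000
  x=5: 1/8 × log_2[(1/8)/(1/12)] = 0.0731
D_KL(P||Q) = 0.0637 bits

D_KL(P||Q) = 0.0637 ≥ 0 ✓

This non-negativity is a fundamental property: relative entropy cannot be negative because it measures how different Q is from P.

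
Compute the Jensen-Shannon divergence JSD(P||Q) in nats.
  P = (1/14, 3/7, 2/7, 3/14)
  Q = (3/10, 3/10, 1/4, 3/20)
0.0470 nats

Jensen-Shannon divergence is:
JSD(P||Q) = 0.5 × D_KL(P||M) + 0.5 × D_KL(Q||M)
where M = 0.5 × (P + Q) is the mixture distribution.

M = 0.5 × (1/14, 3/7, 2/7, 3/14) + 0.5 × (3/10, 3/10, 1/4, 3/20) = (0.185714, 0.364286, 0.267857, 0.182143)

D_KL(P||M) = 0.0547 nats
D_KL(Q||M) = 0.0393 nats

JSD(P||Q) = 0.5 × 0.0547 + 0.5 × 0.0393 = 0.0470 nats

Unlike KL divergence, JSD is symmetric and bounded: 0 ≤ JSD ≤ log(2).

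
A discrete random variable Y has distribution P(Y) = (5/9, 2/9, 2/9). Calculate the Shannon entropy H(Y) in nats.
0.9950 nats

Shannon entropy is H(X) = -Σ p(x) log p(x).

For P = (5/9, 2/9, 2/9):
H = -5/9 × log_e(5/9) -2/9 × log_e(2/9) -2/9 × log_e(2/9)
H = 0.9950 nats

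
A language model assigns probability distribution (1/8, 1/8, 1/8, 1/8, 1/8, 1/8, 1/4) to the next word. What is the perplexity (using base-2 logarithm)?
6.7272

Perplexity is 2^H (or exp(H) for natural log).

First, H = -Σ p log p = 2.7500 bits
Perplexity = 2^2.7500 = 6.7272

Interpretation: The model's uncertainty is equivalent to choosing uniformly among 6.7 options.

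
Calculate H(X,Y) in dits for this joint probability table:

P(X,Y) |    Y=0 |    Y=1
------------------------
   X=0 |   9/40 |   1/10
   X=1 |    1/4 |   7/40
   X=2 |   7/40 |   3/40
0.7456 dits

Joint entropy is H(X,Y) = -Σ_{x,y} p(x,y) log p(x,y).

Summing over all non-zero entries:
H(X,Y) = -[9/40·log_10(9/40) + 1/10·log_10(1/10) + 1/4·log_10(1/4) + 7/40·log_10(7/40) + 7/40·log_10(7/40) + 3/40·log_10(3/40)]
H(X,Y) = 0.7456 dits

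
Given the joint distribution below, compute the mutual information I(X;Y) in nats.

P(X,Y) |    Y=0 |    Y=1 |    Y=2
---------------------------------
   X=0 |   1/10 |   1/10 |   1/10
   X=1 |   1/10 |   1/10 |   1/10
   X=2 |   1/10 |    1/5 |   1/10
0.0138 nats

Mutual information: I(X;Y) = H(X) + H(Y) - H(X,Y)

Marginals:
P(X) = (3/10, 3/10, 2/5), H(X) = 1.0889 nats
P(Y) = (3/10, 2/5, 3/10), H(Y) = 1.0889 nats

Joint entropy: H(X,Y) = 2.1640 nats

I(X;Y) = 1.0889 + 1.0889 - 2.1640 = 0.0138 nats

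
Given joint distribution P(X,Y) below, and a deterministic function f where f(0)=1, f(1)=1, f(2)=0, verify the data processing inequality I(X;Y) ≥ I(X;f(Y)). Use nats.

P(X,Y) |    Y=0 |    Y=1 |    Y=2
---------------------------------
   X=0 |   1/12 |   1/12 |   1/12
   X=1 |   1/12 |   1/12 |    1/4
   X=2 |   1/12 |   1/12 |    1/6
I(X;Y) = 0.0225, I(X;f(Y)) = 0.0225, inequality holds: 0.0225 ≥ 0.0225

Data Processing Inequality: For any Markov chain X → Y → Z, we have I(X;Y) ≥ I(X;Z).

Here Z = f(Y) is a deterministic function of Y, forming X → Y → Z.

Original I(X;Y) = 0.0225 nats

After applying f:
P(X,Z) where Z=f(Y):
- P(X,Z=0) = P(X,Y=2)
- P(X,Z=1) = P(X,Y=0) + P(X,Y=1)

I(X;Z) = I(X;f(Y)) = 0.0225 nats

Verification: 0.0225 ≥ 0.0225 ✓

Information cannot be created by processing; the function f can only lose information about X.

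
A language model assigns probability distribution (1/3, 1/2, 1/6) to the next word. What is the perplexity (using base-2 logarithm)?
2.7495

Perplexity is 2^H (or exp(H) for natural log).

First, H = -Σ p log p = 1.4591 bits
Perplexity = 2^1.4591 = 2.7495

Interpretation: The model's uncertainty is equivalent to choosing uniformly among 2.7 options.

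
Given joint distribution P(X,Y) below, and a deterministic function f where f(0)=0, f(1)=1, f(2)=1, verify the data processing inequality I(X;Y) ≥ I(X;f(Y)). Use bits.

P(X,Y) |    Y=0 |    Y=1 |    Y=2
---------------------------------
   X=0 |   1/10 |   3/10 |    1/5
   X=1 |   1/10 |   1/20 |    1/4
I(X;Y) = 0.1179, I(X;f(Y)) = 0.0074, inequality holds: 0.1179 ≥ 0.0074

Data Processing Inequality: For any Markov chain X → Y → Z, we have I(X;Y) ≥ I(X;Z).

Here Z = f(Y) is a deterministic function of Y, forming X → Y → Z.

Original I(X;Y) = 0.1179 bits

After applying f:
P(X,Z) where Z=f(Y):
- P(X,Z=0) = P(X,Y=0)
- P(X,Z=1) = P(X,Y=1) + P(X,Y=2)

I(X;Z) = I(X;f(Y)) = 0.0074 bits

Verification: 0.1179 ≥ 0.0074 ✓

Information cannot be created by processing; the function f can only lose information about X.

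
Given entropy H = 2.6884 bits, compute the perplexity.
6.4460

Perplexity is 2^H (or exp(H) for natural log).

H = 2.6884 bits
Perplexity = 2^2.6884 = 6.4460

Interpretation: The model's uncertainty is equivalent to choosing uniformly among 6.4 options.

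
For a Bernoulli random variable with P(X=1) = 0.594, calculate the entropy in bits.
0.9744 bits

The binary entropy function is:
H(p) = -p log(p) - (1-p) log(1-p)

H(0.594) = -0.594 × log_2(0.594) - 0.406 × log_2(0.406)
H(0.594) = 0.9744 bits

Note: Binary entropy is maximized at p=0.5 (H=1 bit) and minimized at p=0 or p=1 (H=0).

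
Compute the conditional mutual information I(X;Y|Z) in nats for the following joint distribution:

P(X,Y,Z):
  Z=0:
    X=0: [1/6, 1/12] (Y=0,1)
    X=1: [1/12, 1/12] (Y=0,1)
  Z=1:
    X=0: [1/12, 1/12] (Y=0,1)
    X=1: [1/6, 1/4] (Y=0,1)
0.0082 nats

Conditional mutual information: I(X;Y|Z) = H(X|Z) + H(Y|Z) - H(X,Y|Z)

H(Z) = 0.6792
H(X,Z) = 1.3086 → H(X|Z) = 0.6294
H(Y,Z) = 1.3580 → H(Y|Z) = 0.6788
H(X,Y,Z) = 1.9792 → H(X,Y|Z) = 1.3000

I(X;Y|Z) = 0.6294 + 0.6788 - 1.3000 = 0.0082 nats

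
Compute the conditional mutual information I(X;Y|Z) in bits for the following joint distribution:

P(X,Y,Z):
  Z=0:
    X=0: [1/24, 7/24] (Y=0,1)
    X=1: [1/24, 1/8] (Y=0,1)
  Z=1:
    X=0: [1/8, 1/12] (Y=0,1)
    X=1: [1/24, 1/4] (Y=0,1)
0.0929 bits

Conditional mutual information: I(X;Y|Z) = H(X|Z) + H(Y|Z) - H(X,Y|Z)

H(Z) = 1.0000
H(X,Z) = 1.9491 → H(X|Z) = 0.9491
H(Y,Z) = 1.7842 → H(Y|Z) = 0.7842
H(X,Y,Z) = 2.6403 → H(X,Y|Z) = 1.6403

I(X;Y|Z) = 0.9491 + 0.7842 - 1.6403 = 0.0929 bits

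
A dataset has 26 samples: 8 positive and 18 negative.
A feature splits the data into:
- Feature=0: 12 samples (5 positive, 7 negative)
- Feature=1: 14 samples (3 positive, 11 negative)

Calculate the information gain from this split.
0.0346 bits

Information Gain = H(Y) - H(Y|Feature)

Before split:
P(positive) = 8/26 = 0.3077
H(Y) = 0.8905 bits

After split:
Feature=0: H = 0.9799 bits (weight = 12/26)
Feature=1: H = 0.7496 bits (weight = 14/26)
H(Y|Feature) = (12/26)×0.9799 + (14/26)×0.7496 = 0.8559 bits

Information Gain = 0.8905 - 0.8559 = 0.0346 bits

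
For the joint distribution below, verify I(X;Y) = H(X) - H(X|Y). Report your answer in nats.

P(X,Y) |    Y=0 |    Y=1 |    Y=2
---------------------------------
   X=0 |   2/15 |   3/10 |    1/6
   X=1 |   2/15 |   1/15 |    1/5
I(X;Y) = 0.0617 nats

Mutual information has multiple equivalent forms:
- I(X;Y) = H(X) - H(X|Y)
- I(X;Y) = H(Y) - H(Y|X)
- I(X;Y) = H(X) + H(Y) - H(X,Y)

Computing all quantities:
H(X) = 0.6730, H(Y) = 1.0882, H(X,Y) = 1.6996
H(X|Y) = 0.6113, H(Y|X) = 1.0265

Verification:
H(X) - H(X|Y) = 0.6730 - 0.6113 = 0.0617
H(Y) - H(Y|X) = 1.0882 - 1.0265 = 0.0617
H(X) + H(Y) - H(X,Y) = 0.6730 + 1.0882 - 1.6996 = 0.0617

All forms give I(X;Y) = 0.0617 nats. ✓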